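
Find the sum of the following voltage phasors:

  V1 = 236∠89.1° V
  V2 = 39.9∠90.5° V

Step 1 — Convert each phasor to rectangular form:
  V1 = 236·(cos(89.1°) + j·sin(89.1°)) = 3.707 + j236 V
  V2 = 39.9·(cos(90.5°) + j·sin(90.5°)) = -0.3482 + j39.9 V
Step 2 — Sum components: V_total = 3.359 + j275.9 V.
Step 3 — Convert to polar: |V_total| = 275.9 V, ∠V_total = 89.3°.

V_total = 275.9∠89.3° V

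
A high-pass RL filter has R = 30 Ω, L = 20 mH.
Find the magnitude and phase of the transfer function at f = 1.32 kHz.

Step 1 — Angular frequency: ω = 2π·1320 = 8294 rad/s.
Step 2 — Transfer function: H(jω) = jωL/(R + jωL).
Step 3 — Numerator jωL = j·165.9; denominator R + jωL = 30 + j165.9.
Step 4 — H = 0.9683 + j0.1751.
Step 5 — Magnitude: |H| = 0.984 (-0.1 dB); phase: φ = 10.3°.

|H| = 0.984 (-0.1 dB), φ = 10.3°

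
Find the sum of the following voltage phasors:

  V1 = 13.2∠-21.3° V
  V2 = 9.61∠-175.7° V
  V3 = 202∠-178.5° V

Step 1 — Convert each phasor to rectangular form:
  V1 = 13.2·(cos(-21.3°) + j·sin(-21.3°)) = 12.3 - j4.795 V
  V2 = 9.61·(cos(-175.7°) + j·sin(-175.7°)) = -9.583 - j0.7205 V
  V3 = 202·(cos(-178.5°) + j·sin(-178.5°)) = -201.9 - j5.288 V
Step 2 — Sum components: V_total = -199.2 - j10.8 V.
Step 3 — Convert to polar: |V_total| = 199.5 V, ∠V_total = -176.9°.

V_total = 199.5∠-176.9° V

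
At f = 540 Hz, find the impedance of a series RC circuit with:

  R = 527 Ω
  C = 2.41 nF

Step 1 — Angular frequency: ω = 2π·f = 2π·540 = 3393 rad/s.
Step 2 — Component impedances:
  R: Z = R = 527 Ω
  C: Z = 1/(jωC) = -j/(ω·C) = 0 - j1.223e+05 Ω
Step 3 — Series combination: Z_total = R + C = 527 - j1.223e+05 Ω = 1.223e+05∠-89.8° Ω.

Z = 527 - j1.223e+05 Ω = 1.223e+05∠-89.8° Ω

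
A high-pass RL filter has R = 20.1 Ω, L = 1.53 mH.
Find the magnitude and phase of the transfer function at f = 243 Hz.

Step 1 — Angular frequency: ω = 2π·243 = 1527 rad/s.
Step 2 — Transfer function: H(jω) = jωL/(R + jωL).
Step 3 — Numerator jωL = j·2.336; denominator R + jωL = 20.1 + j2.336.
Step 4 — H = 0.01333 + j0.1147.
Step 5 — Magnitude: |H| = 0.1154 (-18.8 dB); phase: φ = 83.4°.

|H| = 0.1154 (-18.8 dB), φ = 83.4°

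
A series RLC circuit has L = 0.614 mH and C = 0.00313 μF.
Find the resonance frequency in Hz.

Step 1 — Resonance condition Im(Z)=0 gives ω₀ = 1/√(LC).
Step 2 — ω₀ = 1/√(0.000614·3.13e-09) = 7.213e+05 rad/s.
Step 3 — f₀ = ω₀/(2π) = 1.148e+05 Hz.

f₀ = 1.148e+05 Hz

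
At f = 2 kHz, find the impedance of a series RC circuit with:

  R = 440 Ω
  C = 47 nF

Step 1 — Angular frequency: ω = 2π·f = 2π·2000 = 1.257e+04 rad/s.
Step 2 — Component impedances:
  R: Z = R = 440 Ω
  C: Z = 1/(jωC) = -j/(ω·C) = 0 - j1693 Ω
Step 3 — Series combination: Z_total = R + C = 440 - j1693 Ω = 1749∠-75.4° Ω.

Z = 440 - j1693 Ω = 1749∠-75.4° Ω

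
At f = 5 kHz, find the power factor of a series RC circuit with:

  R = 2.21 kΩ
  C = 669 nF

Step 1 — Angular frequency: ω = 2π·f = 2π·5000 = 3.142e+04 rad/s.
Step 2 — Component impedances:
  R: Z = R = 2210 Ω
  C: Z = 1/(jωC) = -j/(ω·C) = 0 - j47.58 Ω
Step 3 — Series combination: Z_total = R + C = 2210 - j47.58 Ω = 2211∠-1.2° Ω.
Step 4 — Power factor: PF = cos(φ) = Re(Z)/|Z| = 2210/2210.5 = 0.9998.
Step 5 — Type: Im(Z) = -47.58 ⇒ leading (phase φ = -1.2°).

PF = 0.9998 (leading, φ = -1.2°)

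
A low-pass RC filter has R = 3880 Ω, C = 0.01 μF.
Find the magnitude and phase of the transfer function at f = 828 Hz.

Step 1 — Angular frequency: ω = 2π·828 = 5202 rad/s.
Step 2 — Transfer function: H(jω) = 1/(1 + jωRC).
Step 3 — Denominator: 1 + jωRC = 1 + j·5202·3880·1e-08 = 1 + j0.2019.
Step 4 — H = 0.9608 - j0.194.
Step 5 — Magnitude: |H| = 0.9802 (-0.2 dB); phase: φ = -11.4°.

|H| = 0.9802 (-0.2 dB), φ = -11.4°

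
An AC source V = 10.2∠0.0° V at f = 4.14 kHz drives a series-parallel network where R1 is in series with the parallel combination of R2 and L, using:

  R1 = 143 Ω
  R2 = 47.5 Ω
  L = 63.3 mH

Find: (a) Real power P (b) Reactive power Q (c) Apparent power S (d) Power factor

Step 1 — Angular frequency: ω = 2π·f = 2π·4140 = 2.601e+04 rad/s.
Step 2 — Component impedances:
  R1: Z = R = 143 Ω
  R2: Z = R = 47.5 Ω
  L: Z = jωL = j·2.601e+04·0.0633 = 0 + j1647 Ω
Step 3 — Parallel branch: R2 || L = 1/(1/R2 + 1/L) = 47.46 + j1.369 Ω.
Step 4 — Series with R1: Z_total = R1 + (R2 || L) = 190.5 + j1.369 Ω = 190.5∠0.4° Ω.
Step 5 — Source phasor: V = 10.2∠0.0° V = 10.2 V.
Step 6 — Current: I = V / Z = 0.05355 - j0.000385 A = 0.05355∠-0.4° A.
Step 7 — Complex power: S = V·I* = 0.5462 + j0.003927 VA.
Step 8 — Real power: P = Re(S) = 0.5462 W.
Step 9 — Reactive power: Q = Im(S) = 0.003927 VAR.
Step 10 — Apparent power: |S| = 0.5462 VA.
Step 11 — Power factor: PF = P/|S| = 1 (lagging).

(a) P = 0.5462 W  (b) Q = 0.003927 VAR  (c) S = 0.5462 VA  (d) PF = 1 (lagging)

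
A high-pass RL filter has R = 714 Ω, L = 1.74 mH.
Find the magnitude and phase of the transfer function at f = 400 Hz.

Step 1 — Angular frequency: ω = 2π·400 = 2513 rad/s.
Step 2 — Transfer function: H(jω) = jωL/(R + jωL).
Step 3 — Numerator jωL = j·4.373; denominator R + jωL = 714 + j4.373.
Step 4 — H = 3.751e-05 + j0.006125.
Step 5 — Magnitude: |H| = 0.006125 (-44.3 dB); phase: φ = 89.6°.

|H| = 0.006125 (-44.3 dB), φ = 89.6°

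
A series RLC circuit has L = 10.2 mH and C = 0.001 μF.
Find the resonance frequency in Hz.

Step 1 — Resonance condition Im(Z)=0 gives ω₀ = 1/√(LC).
Step 2 — ω₀ = 1/√(0.0102·1e-09) = 3.131e+05 rad/s.
Step 3 — f₀ = ω₀/(2π) = 4.983e+04 Hz.

f₀ = 4.983e+04 Hz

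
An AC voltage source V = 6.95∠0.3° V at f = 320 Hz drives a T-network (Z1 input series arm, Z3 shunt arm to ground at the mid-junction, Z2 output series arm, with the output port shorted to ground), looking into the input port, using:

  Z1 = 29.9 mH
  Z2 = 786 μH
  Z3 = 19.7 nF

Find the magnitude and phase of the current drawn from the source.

Step 1 — Angular frequency: ω = 2π·f = 2π·320 = 2011 rad/s.
Step 2 — Component impedances:
  Z1: Z = jωL = j·2011·0.0299 = 0 + j60.12 Ω
  Z2: Z = jωL = j·2011·0.000786 = 0 + j1.58 Ω
  Z3: Z = 1/(jωC) = -j/(ω·C) = 0 - j2.525e+04 Ω
Step 3 — With the output port shorted to ground, the output series arm Z2 runs from the junction to ground; the shunt arm Z3 also runs from the junction to ground. They appear in parallel: Z3 || Z2 = 0 + j1.58 Ω.
Step 4 — Series with input arm Z1: Z_in = Z1 + (Z3 || Z2) = 0 + j61.7 Ω = 61.7∠90.0° Ω.
Step 5 — Source phasor: V = 6.95∠0.3° V = 6.95 + j0.03639 V.
Step 6 — Ohm's law: I = V / Z_total = (6.95 + j0.03639) / (0 + j61.7) = 0.0005898 - j0.1126 A.
Step 7 — Convert to polar: |I| = 0.1126 A, ∠I = -89.7°.

I = 0.1126∠-89.7° A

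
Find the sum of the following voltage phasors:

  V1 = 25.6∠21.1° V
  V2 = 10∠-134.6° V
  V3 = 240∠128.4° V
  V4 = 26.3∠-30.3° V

Step 1 — Convert each phasor to rectangular form:
  V1 = 25.6·(cos(21.1°) + j·sin(21.1°)) = 23.88 + j9.216 V
  V2 = 10·(cos(-134.6°) + j·sin(-134.6°)) = -7.022 - j7.12 V
  V3 = 240·(cos(128.4°) + j·sin(128.4°)) = -149.1 + j188.1 V
  V4 = 26.3·(cos(-30.3°) + j·sin(-30.3°)) = 22.71 - j13.27 V
Step 2 — Sum components: V_total = -109.5 + j176.9 V.
Step 3 — Convert to polar: |V_total| = 208.1 V, ∠V_total = 121.8°.

V_total = 208.1∠121.8° V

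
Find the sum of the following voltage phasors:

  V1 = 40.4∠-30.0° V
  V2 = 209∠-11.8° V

Step 1 — Convert each phasor to rectangular form:
  V1 = 40.4·(cos(-30.0°) + j·sin(-30.0°)) = 34.99 - j20.2 V
  V2 = 209·(cos(-11.8°) + j·sin(-11.8°)) = 204.6 - j42.74 V
Step 2 — Sum components: V_total = 239.6 - j62.94 V.
Step 3 — Convert to polar: |V_total| = 247.7 V, ∠V_total = -14.7°.

V_total = 247.7∠-14.7° V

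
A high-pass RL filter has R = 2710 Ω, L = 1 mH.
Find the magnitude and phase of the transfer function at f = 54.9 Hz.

Step 1 — Angular frequency: ω = 2π·54.9 = 344.9 rad/s.
Step 2 — Transfer function: H(jω) = jωL/(R + jωL).
Step 3 — Numerator jωL = j·0.3449; denominator R + jωL = 2710 + j0.3449.
Step 4 — H = 1.62e-08 + j0.0001273.
Step 5 — Magnitude: |H| = 0.0001273 (-77.9 dB); phase: φ = 90.0°.

|H| = 0.0001273 (-77.9 dB), φ = 90.0°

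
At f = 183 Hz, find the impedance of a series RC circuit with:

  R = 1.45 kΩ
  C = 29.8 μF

Step 1 — Angular frequency: ω = 2π·f = 2π·183 = 1150 rad/s.
Step 2 — Component impedances:
  R: Z = R = 1450 Ω
  C: Z = 1/(jωC) = -j/(ω·C) = 0 - j29.18 Ω
Step 3 — Series combination: Z_total = R + C = 1450 - j29.18 Ω = 1450∠-1.2° Ω.

Z = 1450 - j29.18 Ω = 1450∠-1.2° Ω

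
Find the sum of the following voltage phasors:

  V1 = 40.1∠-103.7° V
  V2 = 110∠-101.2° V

Step 1 — Convert each phasor to rectangular form:
  V1 = 40.1·(cos(-103.7°) + j·sin(-103.7°)) = -9.497 - j38.96 V
  V2 = 110·(cos(-101.2°) + j·sin(-101.2°)) = -21.37 - j107.9 V
Step 2 — Sum components: V_total = -30.86 - j146.9 V.
Step 3 — Convert to polar: |V_total| = 150.1 V, ∠V_total = -101.9°.

V_total = 150.1∠-101.9° V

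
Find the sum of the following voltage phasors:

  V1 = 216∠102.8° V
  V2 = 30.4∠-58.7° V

Step 1 — Convert each phasor to rectangular form:
  V1 = 216·(cos(102.8°) + j·sin(102.8°)) = -47.85 + j210.6 V
  V2 = 30.4·(cos(-58.7°) + j·sin(-58.7°)) = 15.79 - j25.98 V
Step 2 — Sum components: V_total = -32.06 + j184.7 V.
Step 3 — Convert to polar: |V_total| = 187.4 V, ∠V_total = 99.8°.

V_total = 187.4∠99.8° V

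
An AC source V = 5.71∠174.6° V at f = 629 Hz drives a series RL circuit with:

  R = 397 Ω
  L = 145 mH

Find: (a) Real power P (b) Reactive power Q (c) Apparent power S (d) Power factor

Step 1 — Angular frequency: ω = 2π·f = 2π·629 = 3952 rad/s.
Step 2 — Component impedances:
  R: Z = R = 397 Ω
  L: Z = jωL = j·3952·0.145 = 0 + j573.1 Ω
Step 3 — Series combination: Z_total = R + L = 397 + j573.1 Ω = 697.1∠55.3° Ω.
Step 4 — Source phasor: V = 5.71∠174.6° V = -5.685 + j0.5374 V.
Step 5 — Current: I = V / Z = -0.00401 + j0.007142 A = 0.008191∠119.3° A.
Step 6 — Complex power: S = V·I* = 0.02663 + j0.03844 VA.
Step 7 — Real power: P = Re(S) = 0.02663 W.
Step 8 — Reactive power: Q = Im(S) = 0.03844 VAR.
Step 9 — Apparent power: |S| = 0.04677 VA.
Step 10 — Power factor: PF = P/|S| = 0.5695 (lagging).

(a) P = 0.02663 W  (b) Q = 0.03844 VAR  (c) S = 0.04677 VA  (d) PF = 0.5695 (lagging)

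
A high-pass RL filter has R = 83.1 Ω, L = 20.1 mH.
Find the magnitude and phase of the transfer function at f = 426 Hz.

Step 1 — Angular frequency: ω = 2π·426 = 2677 rad/s.
Step 2 — Transfer function: H(jω) = jωL/(R + jωL).
Step 3 — Numerator jωL = j·53.8; denominator R + jωL = 83.1 + j53.8.
Step 4 — H = 0.2954 + j0.4562.
Step 5 — Magnitude: |H| = 0.5435 (-5.3 dB); phase: φ = 57.1°.

|H| = 0.5435 (-5.3 dB), φ = 57.1°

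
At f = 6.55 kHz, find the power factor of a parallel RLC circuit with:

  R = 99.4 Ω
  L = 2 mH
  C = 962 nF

Step 1 — Angular frequency: ω = 2π·f = 2π·6550 = 4.115e+04 rad/s.
Step 2 — Component impedances:
  R: Z = R = 99.4 Ω
  L: Z = jωL = j·4.115e+04·0.002 = 0 + j82.31 Ω
  C: Z = 1/(jωC) = -j/(ω·C) = 0 - j25.26 Ω
Step 3 — Parallel combination: 1/Z_total = 1/R + 1/L + 1/C; Z_total = 11.78 - j32.12 Ω = 34.21∠-69.9° Ω.
Step 4 — Power factor: PF = cos(φ) = Re(Z)/|Z| = 11.777/34.214 = 0.3442.
Step 5 — Type: Im(Z) = -32.12 ⇒ leading (phase φ = -69.9°).

PF = 0.3442 (leading, φ = -69.9°)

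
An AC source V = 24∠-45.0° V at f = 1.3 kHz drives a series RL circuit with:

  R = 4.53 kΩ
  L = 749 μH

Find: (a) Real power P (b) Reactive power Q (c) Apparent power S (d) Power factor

Step 1 — Angular frequency: ω = 2π·f = 2π·1300 = 8168 rad/s.
Step 2 — Component impedances:
  R: Z = R = 4530 Ω
  L: Z = jωL = j·8168·0.000749 = 0 + j6.118 Ω
Step 3 — Series combination: Z_total = R + L = 4530 + j6.118 Ω = 4530∠0.1° Ω.
Step 4 — Source phasor: V = 24∠-45.0° V = 16.97 - j16.97 V.
Step 5 — Current: I = V / Z = 0.003741 - j0.003751 A = 0.005298∠-45.1° A.
Step 6 — Complex power: S = V·I* = 0.1272 + j0.0001717 VA.
Step 7 — Real power: P = Re(S) = 0.1272 W.
Step 8 — Reactive power: Q = Im(S) = 0.0001717 VAR.
Step 9 — Apparent power: |S| = 0.1272 VA.
Step 10 — Power factor: PF = P/|S| = 1 (lagging).

(a) P = 0.1272 W  (b) Q = 0.0001717 VAR  (c) S = 0.1272 VA  (d) PF = 1 (lagging)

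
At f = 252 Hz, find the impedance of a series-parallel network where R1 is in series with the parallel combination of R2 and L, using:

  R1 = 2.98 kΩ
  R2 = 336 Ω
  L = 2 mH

Step 1 — Angular frequency: ω = 2π·f = 2π·252 = 1583 rad/s.
Step 2 — Component impedances:
  R1: Z = R = 2980 Ω
  R2: Z = R = 336 Ω
  L: Z = jωL = j·1583·0.002 = 0 + j3.167 Ω
Step 3 — Parallel branch: R2 || L = 1/(1/R2 + 1/L) = 0.02984 + j3.166 Ω.
Step 4 — Series with R1: Z_total = R1 + (R2 || L) = 2980 + j3.166 Ω = 2980∠0.1° Ω.

Z = 2980 + j3.166 Ω = 2980∠0.1° Ω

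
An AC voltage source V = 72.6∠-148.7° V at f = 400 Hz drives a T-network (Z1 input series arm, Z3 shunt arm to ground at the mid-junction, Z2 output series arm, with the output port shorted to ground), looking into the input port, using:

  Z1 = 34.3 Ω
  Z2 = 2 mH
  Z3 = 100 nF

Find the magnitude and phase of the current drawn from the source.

Step 1 — Angular frequency: ω = 2π·f = 2π·400 = 2513 rad/s.
Step 2 — Component impedances:
  Z1: Z = R = 34.3 Ω
  Z2: Z = jωL = j·2513·0.002 = 0 + j5.027 Ω
  Z3: Z = 1/(jωC) = -j/(ω·C) = 0 - j3979 Ω
Step 3 — With the output port shorted to ground, the output series arm Z2 runs from the junction to ground; the shunt arm Z3 also runs from the junction to ground. They appear in parallel: Z3 || Z2 = 0 + j5.033 Ω.
Step 4 — Series with input arm Z1: Z_in = Z1 + (Z3 || Z2) = 34.3 + j5.033 Ω = 34.67∠8.3° Ω.
Step 5 — Source phasor: V = 72.6∠-148.7° V = -62.03 - j37.72 V.
Step 6 — Ohm's law: I = V / Z_total = (-62.03 - j37.72) / (34.3 + j5.033) = -1.928 - j0.8167 A.
Step 7 — Convert to polar: |I| = 2.094 A, ∠I = -157.0°.

I = 2.094∠-157.0° A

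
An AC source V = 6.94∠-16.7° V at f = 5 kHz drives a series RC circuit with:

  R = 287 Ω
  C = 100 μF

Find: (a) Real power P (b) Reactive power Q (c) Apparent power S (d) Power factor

Step 1 — Angular frequency: ω = 2π·f = 2π·5000 = 3.142e+04 rad/s.
Step 2 — Component impedances:
  R: Z = R = 287 Ω
  C: Z = 1/(jωC) = -j/(ω·C) = 0 - j0.3183 Ω
Step 3 — Series combination: Z_total = R + C = 287 - j0.3183 Ω = 287∠-0.1° Ω.
Step 4 — Source phasor: V = 6.94∠-16.7° V = 6.647 - j1.994 V.
Step 5 — Current: I = V / Z = 0.02317 - j0.006923 A = 0.02418∠-16.6° A.
Step 6 — Complex power: S = V·I* = 0.1678 - j0.0001861 VA.
Step 7 — Real power: P = Re(S) = 0.1678 W.
Step 8 — Reactive power: Q = Im(S) = -0.0001861 VAR.
Step 9 — Apparent power: |S| = 0.1678 VA.
Step 10 — Power factor: PF = P/|S| = 1 (leading).

(a) P = 0.1678 W  (b) Q = -0.0001861 VAR  (c) S = 0.1678 VA  (d) PF = 1 (leading)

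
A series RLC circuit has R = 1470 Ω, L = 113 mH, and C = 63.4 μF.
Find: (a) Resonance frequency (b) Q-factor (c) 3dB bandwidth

Step 1 — Resonance: ω₀ = 1/√(LC) = 1/√(0.113·6.34e-05) = 373.6 rad/s.
Step 2 — f₀ = ω₀/(2π) = 59.46 Hz.
Step 3 — Series Q: Q = ω₀L/R = 373.6·0.113/1470 = 0.02872.
Step 4 — Bandwidth: Δω = ω₀/Q = 1.301e+04 rad/s; BW = Δω/(2π) = 2070 Hz.

(a) f₀ = 59.46 Hz  (b) Q = 0.02872  (c) BW = 2070 Hz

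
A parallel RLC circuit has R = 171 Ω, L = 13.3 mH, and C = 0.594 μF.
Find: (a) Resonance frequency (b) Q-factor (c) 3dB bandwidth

Step 1 — Resonance: ω₀ = 1/√(LC) = 1/√(0.0133·5.94e-07) = 1.125e+04 rad/s.
Step 2 — f₀ = ω₀/(2π) = 1791 Hz.
Step 3 — Parallel Q: Q = R/(ω₀L) = 171/(1.125e+04·0.0133) = 1.143.
Step 4 — Bandwidth: Δω = ω₀/Q = 9845 rad/s; BW = Δω/(2π) = 1567 Hz.

(a) f₀ = 1791 Hz  (b) Q = 1.143  (c) BW = 1567 Hz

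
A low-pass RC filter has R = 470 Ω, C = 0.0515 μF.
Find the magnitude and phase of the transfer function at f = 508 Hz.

Step 1 — Angular frequency: ω = 2π·508 = 3192 rad/s.
Step 2 — Transfer function: H(jω) = 1/(1 + jωRC).
Step 3 — Denominator: 1 + jωRC = 1 + j·3192·470·5.15e-08 = 1 + j0.07726.
Step 4 — H = 0.9941 - j0.0768.
Step 5 — Magnitude: |H| = 0.997 (-0.0 dB); phase: φ = -4.4°.

|H| = 0.997 (-0.0 dB), φ = -4.4°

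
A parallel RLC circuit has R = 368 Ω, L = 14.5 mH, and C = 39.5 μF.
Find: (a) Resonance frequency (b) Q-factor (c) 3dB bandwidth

Step 1 — Resonance: ω₀ = 1/√(LC) = 1/√(0.0145·3.95e-05) = 1321 rad/s.
Step 2 — f₀ = ω₀/(2π) = 210.3 Hz.
Step 3 — Parallel Q: Q = R/(ω₀L) = 368/(1321·0.0145) = 19.21.
Step 4 — Bandwidth: Δω = ω₀/Q = 68.79 rad/s; BW = Δω/(2π) = 10.95 Hz.

(a) f₀ = 210.3 Hz  (b) Q = 19.21  (c) BW = 10.95 Hz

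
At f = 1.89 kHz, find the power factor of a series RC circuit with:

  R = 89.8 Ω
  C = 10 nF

Step 1 — Angular frequency: ω = 2π·f = 2π·1890 = 1.188e+04 rad/s.
Step 2 — Component impedances:
  R: Z = R = 89.8 Ω
  C: Z = 1/(jωC) = -j/(ω·C) = 0 - j8421 Ω
Step 3 — Series combination: Z_total = R + C = 89.8 - j8421 Ω = 8421∠-89.4° Ω.
Step 4 — Power factor: PF = cos(φ) = Re(Z)/|Z| = 89.8/8421 = 0.01066.
Step 5 — Type: Im(Z) = -8421 ⇒ leading (phase φ = -89.4°).

PF = 0.01066 (leading, φ = -89.4°)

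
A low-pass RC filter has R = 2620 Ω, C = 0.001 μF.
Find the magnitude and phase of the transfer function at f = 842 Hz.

Step 1 — Angular frequency: ω = 2π·842 = 5290 rad/s.
Step 2 — Transfer function: H(jω) = 1/(1 + jωRC).
Step 3 — Denominator: 1 + jωRC = 1 + j·5290·2620·1e-09 = 1 + j0.01386.
Step 4 — H = 0.9998 - j0.01386.
Step 5 — Magnitude: |H| = 0.9999 (-0.0 dB); phase: φ = -0.8°.

|H| = 0.9999 (-0.0 dB), φ = -0.8°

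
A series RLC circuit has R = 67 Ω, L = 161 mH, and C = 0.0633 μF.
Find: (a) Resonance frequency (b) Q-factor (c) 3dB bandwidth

Step 1 — Resonance: ω₀ = 1/√(LC) = 1/√(0.161·6.33e-08) = 9906 rad/s.
Step 2 — f₀ = ω₀/(2π) = 1577 Hz.
Step 3 — Series Q: Q = ω₀L/R = 9906·0.161/67 = 23.8.
Step 4 — Bandwidth: Δω = ω₀/Q = 416.1 rad/s; BW = Δω/(2π) = 66.23 Hz.

(a) f₀ = 1577 Hz  (b) Q = 23.8  (c) BW = 66.23 Hz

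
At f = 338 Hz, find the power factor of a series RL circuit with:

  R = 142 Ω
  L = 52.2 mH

Step 1 — Angular frequency: ω = 2π·f = 2π·338 = 2124 rad/s.
Step 2 — Component impedances:
  R: Z = R = 142 Ω
  L: Z = jωL = j·2124·0.0522 = 0 + j110.9 Ω
Step 3 — Series combination: Z_total = R + L = 142 + j110.9 Ω = 180.1∠38.0° Ω.
Step 4 — Power factor: PF = cos(φ) = Re(Z)/|Z| = 142/180.15 = 0.7882.
Step 5 — Type: Im(Z) = 110.9 ⇒ lagging (phase φ = 38.0°).

PF = 0.7882 (lagging, φ = 38.0°)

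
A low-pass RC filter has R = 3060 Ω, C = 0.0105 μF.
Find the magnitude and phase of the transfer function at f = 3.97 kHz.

Step 1 — Angular frequency: ω = 2π·3970 = 2.494e+04 rad/s.
Step 2 — Transfer function: H(jω) = 1/(1 + jωRC).
Step 3 — Denominator: 1 + jωRC = 1 + j·2.494e+04·3060·1.05e-08 = 1 + j0.8015.
Step 4 — H = 0.6089 - j0.488.
Step 5 — Magnitude: |H| = 0.7803 (-2.2 dB); phase: φ = -38.7°.

|H| = 0.7803 (-2.2 dB), φ = -38.7°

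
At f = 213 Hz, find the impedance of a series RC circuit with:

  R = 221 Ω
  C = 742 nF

Step 1 — Angular frequency: ω = 2π·f = 2π·213 = 1338 rad/s.
Step 2 — Component impedances:
  R: Z = R = 221 Ω
  C: Z = 1/(jωC) = -j/(ω·C) = 0 - j1007 Ω
Step 3 — Series combination: Z_total = R + C = 221 - j1007 Ω = 1031∠-77.6° Ω.

Z = 221 - j1007 Ω = 1031∠-77.6° Ω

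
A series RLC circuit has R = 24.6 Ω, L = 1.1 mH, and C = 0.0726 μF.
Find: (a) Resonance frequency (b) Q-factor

Step 1 — Resonance condition Im(Z)=0 gives ω₀ = 1/√(LC).
Step 2 — ω₀ = 1/√(0.0011·7.26e-08) = 1.119e+05 rad/s.
Step 3 — f₀ = ω₀/(2π) = 1.781e+04 Hz.
Step 4 — Series Q: Q = ω₀L/R = 1.119e+05·0.0011/24.6 = 5.004.

(a) f₀ = 1.781e+04 Hz  (b) Q = 5.004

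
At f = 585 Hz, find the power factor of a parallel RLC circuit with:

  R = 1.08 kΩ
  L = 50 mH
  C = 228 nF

Step 1 — Angular frequency: ω = 2π·f = 2π·585 = 3676 rad/s.
Step 2 — Component impedances:
  R: Z = R = 1080 Ω
  L: Z = jωL = j·3676·0.05 = 0 + j183.8 Ω
  C: Z = 1/(jωC) = -j/(ω·C) = 0 - j1193 Ω
Step 3 — Parallel combination: 1/Z_total = 1/R + 1/L + 1/C; Z_total = 42 + j208.8 Ω = 213∠78.6° Ω.
Step 4 — Power factor: PF = cos(φ) = Re(Z)/|Z| = 42/213 = 0.1972.
Step 5 — Type: Im(Z) = 208.8 ⇒ lagging (phase φ = 78.6°).

PF = 0.1972 (lagging, φ = 78.6°)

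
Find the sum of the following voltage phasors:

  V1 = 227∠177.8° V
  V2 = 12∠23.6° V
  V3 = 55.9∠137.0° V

Step 1 — Convert each phasor to rectangular form:
  V1 = 227·(cos(177.8°) + j·sin(177.8°)) = -226.8 + j8.714 V
  V2 = 12·(cos(23.6°) + j·sin(23.6°)) = 11 + j4.804 V
  V3 = 55.9·(cos(137.0°) + j·sin(137.0°)) = -40.88 + j38.12 V
Step 2 — Sum components: V_total = -256.7 + j51.64 V.
Step 3 — Convert to polar: |V_total| = 261.9 V, ∠V_total = 168.6°.

V_total = 261.9∠168.6° V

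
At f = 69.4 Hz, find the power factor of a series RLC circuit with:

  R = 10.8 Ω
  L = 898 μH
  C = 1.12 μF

Step 1 — Angular frequency: ω = 2π·f = 2π·69.4 = 436.1 rad/s.
Step 2 — Component impedances:
  R: Z = R = 10.8 Ω
  L: Z = jωL = j·436.1·0.000898 = 0 + j0.3916 Ω
  C: Z = 1/(jωC) = -j/(ω·C) = 0 - j2048 Ω
Step 3 — Series combination: Z_total = R + L + C = 10.8 - j2047 Ω = 2047∠-89.7° Ω.
Step 4 — Power factor: PF = cos(φ) = Re(Z)/|Z| = 10.8/2047.2 = 0.005275.
Step 5 — Type: Im(Z) = -2047 ⇒ leading (phase φ = -89.7°).

PF = 0.005275 (leading, φ = -89.7°)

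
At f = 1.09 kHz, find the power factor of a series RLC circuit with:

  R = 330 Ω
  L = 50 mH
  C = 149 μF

Step 1 — Angular frequency: ω = 2π·f = 2π·1090 = 6849 rad/s.
Step 2 — Component impedances:
  R: Z = R = 330 Ω
  L: Z = jωL = j·6849·0.05 = 0 + j342.4 Ω
  C: Z = 1/(jωC) = -j/(ω·C) = 0 - j0.98 Ω
Step 3 — Series combination: Z_total = R + L + C = 330 + j341.5 Ω = 474.9∠46.0° Ω.
Step 4 — Power factor: PF = cos(φ) = Re(Z)/|Z| = 330/474.9 = 0.6949.
Step 5 — Type: Im(Z) = 341.5 ⇒ lagging (phase φ = 46.0°).

PF = 0.6949 (lagging, φ = 46.0°)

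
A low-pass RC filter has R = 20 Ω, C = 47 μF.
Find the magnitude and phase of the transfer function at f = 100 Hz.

Step 1 — Angular frequency: ω = 2π·100 = 628.3 rad/s.
Step 2 — Transfer function: H(jω) = 1/(1 + jωRC).
Step 3 — Denominator: 1 + jωRC = 1 + j·628.3·20·4.7e-05 = 1 + j0.5906.
Step 4 — H = 0.7414 - j0.4379.
Step 5 — Magnitude: |H| = 0.861 (-1.3 dB); phase: φ = -30.6°.

|H| = 0.861 (-1.3 dB), φ = -30.6°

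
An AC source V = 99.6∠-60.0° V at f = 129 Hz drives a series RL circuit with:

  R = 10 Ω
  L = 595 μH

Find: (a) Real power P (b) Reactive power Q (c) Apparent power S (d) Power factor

Step 1 — Angular frequency: ω = 2π·f = 2π·129 = 810.5 rad/s.
Step 2 — Component impedances:
  R: Z = R = 10 Ω
  L: Z = jωL = j·810.5·0.000595 = 0 + j0.4823 Ω
Step 3 — Series combination: Z_total = R + L = 10 + j0.4823 Ω = 10.01∠2.8° Ω.
Step 4 — Source phasor: V = 99.6∠-60.0° V = 49.8 - j86.26 V.
Step 5 — Current: I = V / Z = 4.553 - j8.845 A = 9.948∠-62.8° A.
Step 6 — Complex power: S = V·I* = 989.7 + j47.73 VA.
Step 7 — Real power: P = Re(S) = 989.7 W.
Step 8 — Reactive power: Q = Im(S) = 47.73 VAR.
Step 9 — Apparent power: |S| = 990.9 VA.
Step 10 — Power factor: PF = P/|S| = 0.9988 (lagging).

(a) P = 989.7 W  (b) Q = 47.73 VAR  (c) S = 990.9 VA  (d) PF = 0.9988 (lagging)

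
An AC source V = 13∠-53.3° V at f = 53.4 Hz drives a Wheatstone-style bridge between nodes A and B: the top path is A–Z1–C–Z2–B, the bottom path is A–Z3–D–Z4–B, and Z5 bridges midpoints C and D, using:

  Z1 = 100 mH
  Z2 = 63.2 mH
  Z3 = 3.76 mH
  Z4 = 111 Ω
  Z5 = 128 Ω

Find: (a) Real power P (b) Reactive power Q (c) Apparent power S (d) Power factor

Step 1 — Angular frequency: ω = 2π·f = 2π·53.4 = 335.5 rad/s.
Step 2 — Component impedances:
  Z1: Z = jωL = j·335.5·0.1 = 0 + j33.55 Ω
  Z2: Z = jωL = j·335.5·0.0632 = 0 + j21.2 Ω
  Z3: Z = jωL = j·335.5·0.00376 = 0 + j1.262 Ω
  Z4: Z = R = 111 Ω
  Z5: Z = R = 128 Ω
Step 3 — Bridge requires nodal analysis (the Z5 bridge couples midpoints C and D, so the two paths cannot be reduced to a simple series/parallel combination). Setting node B to ground and injecting 1 A at node A, the 3-node admittance system at A, C, D solves to V_A = Z_AB = 24.04 + j38 Ω = 44.96∠57.7° Ω.
Step 4 — Source phasor: V = 13∠-53.3° V = 7.769 - j10.42 V.
Step 5 — Current: I = V / Z = -0.1035 - j0.27 A = 0.2891∠-111.0° A.
Step 6 — Complex power: S = V·I* = 2.01 + j3.176 VA.
Step 7 — Real power: P = Re(S) = 2.01 W.
Step 8 — Reactive power: Q = Im(S) = 3.176 VAR.
Step 9 — Apparent power: |S| = 3.759 VA.
Step 10 — Power factor: PF = P/|S| = 0.5346 (lagging).

(a) P = 2.01 W  (b) Q = 3.176 VAR  (c) S = 3.759 VA  (d) PF = 0.5346 (lagging)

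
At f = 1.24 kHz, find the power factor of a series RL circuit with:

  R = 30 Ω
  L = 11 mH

Step 1 — Angular frequency: ω = 2π·f = 2π·1240 = 7791 rad/s.
Step 2 — Component impedances:
  R: Z = R = 30 Ω
  L: Z = jωL = j·7791·0.011 = 0 + j85.7 Ω
Step 3 — Series combination: Z_total = R + L = 30 + j85.7 Ω = 90.8∠70.7° Ω.
Step 4 — Power factor: PF = cos(φ) = Re(Z)/|Z| = 30/90.8 = 0.3304.
Step 5 — Type: Im(Z) = 85.7 ⇒ lagging (phase φ = 70.7°).

PF = 0.3304 (lagging, φ = 70.7°)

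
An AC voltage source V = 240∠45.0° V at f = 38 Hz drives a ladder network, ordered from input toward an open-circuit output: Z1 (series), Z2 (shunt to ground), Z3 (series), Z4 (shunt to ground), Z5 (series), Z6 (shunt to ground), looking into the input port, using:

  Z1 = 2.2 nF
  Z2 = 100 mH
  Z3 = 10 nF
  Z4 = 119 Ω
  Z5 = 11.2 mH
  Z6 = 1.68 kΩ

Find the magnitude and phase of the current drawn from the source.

Step 1 — Angular frequency: ω = 2π·f = 2π·38 = 238.8 rad/s.
Step 2 — Component impedances:
  Z1: Z = 1/(jωC) = -j/(ω·C) = 0 - j1.904e+06 Ω
  Z2: Z = jωL = j·238.8·0.1 = 0 + j23.88 Ω
  Z3: Z = 1/(jωC) = -j/(ω·C) = 0 - j4.188e+05 Ω
  Z4: Z = R = 119 Ω
  Z5: Z = jωL = j·238.8·0.0112 = 0 + j2.674 Ω
  Z6: Z = R = 1680 Ω
Step 3 — Ladder network (open output): work backward from the far end, alternating series and parallel combinations. Z_in = 0 - j1.904e+06 Ω = 1.904e+06∠-90.0° Ω.
Step 4 — Source phasor: V = 240∠45.0° V = 169.7 + j169.7 V.
Step 5 — Ohm's law: I = V / Z_total = (169.7 + j169.7) / (0 - j1.904e+06) = -8.914e-05 + j8.914e-05 A.
Step 6 — Convert to polar: |I| = 0.0001261 A, ∠I = 135.0°.

I = 0.0001261∠135.0° A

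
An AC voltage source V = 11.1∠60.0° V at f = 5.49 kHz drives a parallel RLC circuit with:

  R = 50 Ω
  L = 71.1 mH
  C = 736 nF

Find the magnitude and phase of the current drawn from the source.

Step 1 — Angular frequency: ω = 2π·f = 2π·5490 = 3.449e+04 rad/s.
Step 2 — Component impedances:
  R: Z = R = 50 Ω
  L: Z = jωL = j·3.449e+04·0.0711 = 0 + j2453 Ω
  C: Z = 1/(jωC) = -j/(ω·C) = 0 - j39.39 Ω
Step 3 — Parallel combination: 1/Z_total = 1/R + 1/L + 1/C; Z_total = 19.53 - j24.39 Ω = 31.25∠-51.3° Ω.
Step 4 — Source phasor: V = 11.1∠60.0° V = 5.55 + j9.613 V.
Step 5 — Ohm's law: I = V / Z_total = (5.55 + j9.613) / (19.53 - j24.39) = -0.1291 + j0.3309 A.
Step 6 — Convert to polar: |I| = 0.3552 A, ∠I = 111.3°.

I = 0.3552∠111.3° A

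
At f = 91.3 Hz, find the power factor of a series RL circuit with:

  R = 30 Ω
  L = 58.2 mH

Step 1 — Angular frequency: ω = 2π·f = 2π·91.3 = 573.7 rad/s.
Step 2 — Component impedances:
  R: Z = R = 30 Ω
  L: Z = jωL = j·573.7·0.0582 = 0 + j33.39 Ω
Step 3 — Series combination: Z_total = R + L = 30 + j33.39 Ω = 44.89∠48.1° Ω.
Step 4 — Power factor: PF = cos(φ) = Re(Z)/|Z| = 30/44.885 = 0.6684.
Step 5 — Type: Im(Z) = 33.39 ⇒ lagging (phase φ = 48.1°).

PF = 0.6684 (lagging, φ = 48.1°)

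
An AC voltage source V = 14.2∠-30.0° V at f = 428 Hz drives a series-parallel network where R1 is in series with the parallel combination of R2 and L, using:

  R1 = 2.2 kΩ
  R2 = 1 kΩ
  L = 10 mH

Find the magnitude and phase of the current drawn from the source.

Step 1 — Angular frequency: ω = 2π·f = 2π·428 = 2689 rad/s.
Step 2 — Component impedances:
  R1: Z = R = 2200 Ω
  R2: Z = R = 1000 Ω
  L: Z = jωL = j·2689·0.01 = 0 + j26.89 Ω
Step 3 — Parallel branch: R2 || L = 1/(1/R2 + 1/L) = 0.7227 + j26.87 Ω.
Step 4 — Series with R1: Z_total = R1 + (R2 || L) = 2201 + j26.87 Ω = 2201∠0.7° Ω.
Step 5 — Source phasor: V = 14.2∠-30.0° V = 12.3 - j7.1 V.
Step 6 — Ohm's law: I = V / Z_total = (12.3 - j7.1) / (2201 + j26.87) = 0.005548 - j0.003294 A.
Step 7 — Convert to polar: |I| = 0.006452 A, ∠I = -30.7°.

I = 0.006452∠-30.7° A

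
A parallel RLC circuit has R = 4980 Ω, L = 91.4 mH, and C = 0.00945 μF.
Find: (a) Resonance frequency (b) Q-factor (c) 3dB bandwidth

Step 1 — Resonance: ω₀ = 1/√(LC) = 1/√(0.0914·9.45e-09) = 3.403e+04 rad/s.
Step 2 — f₀ = ω₀/(2π) = 5415 Hz.
Step 3 — Parallel Q: Q = R/(ω₀L) = 4980/(3.403e+04·0.0914) = 1.601.
Step 4 — Bandwidth: Δω = ω₀/Q = 2.125e+04 rad/s; BW = Δω/(2π) = 3382 Hz.

(a) f₀ = 5415 Hz  (b) Q = 1.601  (c) BW = 3382 Hz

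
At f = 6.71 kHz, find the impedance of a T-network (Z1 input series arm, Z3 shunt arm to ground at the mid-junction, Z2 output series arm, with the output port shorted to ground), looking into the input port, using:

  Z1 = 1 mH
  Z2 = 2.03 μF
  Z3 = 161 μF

Step 1 — Angular frequency: ω = 2π·f = 2π·6710 = 4.216e+04 rad/s.
Step 2 — Component impedances:
  Z1: Z = jωL = j·4.216e+04·0.001 = 0 + j42.16 Ω
  Z2: Z = 1/(jωC) = -j/(ω·C) = 0 - j11.68 Ω
  Z3: Z = 1/(jωC) = -j/(ω·C) = 0 - j0.1473 Ω
Step 3 — With the output port shorted to ground, the output series arm Z2 runs from the junction to ground; the shunt arm Z3 also runs from the junction to ground. They appear in parallel: Z3 || Z2 = 0 - j0.1455 Ω.
Step 4 — Series with input arm Z1: Z_in = Z1 + (Z3 || Z2) = 0 + j42.01 Ω = 42.01∠90.0° Ω.

Z = 0 + j42.01 Ω = 42.01∠90.0° Ω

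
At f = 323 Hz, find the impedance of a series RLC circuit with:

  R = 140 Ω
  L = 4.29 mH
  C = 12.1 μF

Step 1 — Angular frequency: ω = 2π·f = 2π·323 = 2029 rad/s.
Step 2 — Component impedances:
  R: Z = R = 140 Ω
  L: Z = jωL = j·2029·0.00429 = 0 + j8.706 Ω
  C: Z = 1/(jωC) = -j/(ω·C) = 0 - j40.72 Ω
Step 3 — Series combination: Z_total = R + L + C = 140 - j32.02 Ω = 143.6∠-12.9° Ω.

Z = 140 - j32.02 Ω = 143.6∠-12.9° Ω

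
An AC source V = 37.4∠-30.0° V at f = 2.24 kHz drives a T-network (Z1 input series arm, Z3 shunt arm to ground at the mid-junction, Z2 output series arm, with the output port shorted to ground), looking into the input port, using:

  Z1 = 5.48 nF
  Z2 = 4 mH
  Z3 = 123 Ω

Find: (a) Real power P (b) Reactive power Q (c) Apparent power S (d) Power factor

Step 1 — Angular frequency: ω = 2π·f = 2π·2240 = 1.407e+04 rad/s.
Step 2 — Component impedances:
  Z1: Z = 1/(jωC) = -j/(ω·C) = 0 - j1.297e+04 Ω
  Z2: Z = jωL = j·1.407e+04·0.004 = 0 + j56.3 Ω
  Z3: Z = R = 123 Ω
Step 3 — With the output port shorted to ground, the output series arm Z2 runs from the junction to ground; the shunt arm Z3 also runs from the junction to ground. They appear in parallel: Z3 || Z2 = 21.3 + j46.55 Ω.
Step 4 — Series with input arm Z1: Z_in = Z1 + (Z3 || Z2) = 21.3 - j1.292e+04 Ω = 1.292e+04∠-89.9° Ω.
Step 5 — Source phasor: V = 37.4∠-30.0° V = 32.39 - j18.7 V.
Step 6 — Current: I = V / Z = 0.001452 + j0.002505 A = 0.002895∠59.9° A.
Step 7 — Complex power: S = V·I* = 0.0001785 - j0.1083 VA.
Step 8 — Real power: P = Re(S) = 0.0001785 W.
Step 9 — Reactive power: Q = Im(S) = -0.1083 VAR.
Step 10 — Apparent power: |S| = 0.1083 VA.
Step 11 — Power factor: PF = P/|S| = 0.001649 (leading).

(a) P = 0.0001785 W  (b) Q = -0.1083 VAR  (c) S = 0.1083 VA  (d) PF = 0.001649 (leading)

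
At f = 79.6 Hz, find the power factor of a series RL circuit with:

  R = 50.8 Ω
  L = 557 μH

Step 1 — Angular frequency: ω = 2π·f = 2π·79.6 = 500.1 rad/s.
Step 2 — Component impedances:
  R: Z = R = 50.8 Ω
  L: Z = jωL = j·500.1·0.000557 = 0 + j0.2786 Ω
Step 3 — Series combination: Z_total = R + L = 50.8 + j0.2786 Ω = 50.8∠0.3° Ω.
Step 4 — Power factor: PF = cos(φ) = Re(Z)/|Z| = 50.8/50.8 = 1.
Step 5 — Type: Im(Z) = 0.2786 ⇒ lagging (phase φ = 0.3°).

PF = 1 (lagging, φ = 0.3°)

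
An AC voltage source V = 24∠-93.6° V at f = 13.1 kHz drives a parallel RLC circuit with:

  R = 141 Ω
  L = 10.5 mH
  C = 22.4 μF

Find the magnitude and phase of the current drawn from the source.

Step 1 — Angular frequency: ω = 2π·f = 2π·1.31e+04 = 8.231e+04 rad/s.
Step 2 — Component impedances:
  R: Z = R = 141 Ω
  L: Z = jωL = j·8.231e+04·0.0105 = 0 + j864.3 Ω
  C: Z = 1/(jωC) = -j/(ω·C) = 0 - j0.5424 Ω
Step 3 — Parallel combination: 1/Z_total = 1/R + 1/L + 1/C; Z_total = 0.002089 - j0.5427 Ω = 0.5427∠-89.8° Ω.
Step 4 — Source phasor: V = 24∠-93.6° V = -1.507 - j23.95 V.
Step 5 — Ohm's law: I = V / Z_total = (-1.507 - j23.95) / (0.002089 - j0.5427) = 44.12 - j2.947 A.
Step 6 — Convert to polar: |I| = 44.22 A, ∠I = -3.8°.

I = 44.22∠-3.8° A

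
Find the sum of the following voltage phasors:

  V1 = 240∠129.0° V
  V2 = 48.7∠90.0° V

Step 1 — Convert each phasor to rectangular form:
  V1 = 240·(cos(129.0°) + j·sin(129.0°)) = -151 + j186.5 V
  V2 = 48.7·(cos(90.0°) + j·sin(90.0°)) = 0 + j48.7 V
Step 2 — Sum components: V_total = -151 + j235.2 V.
Step 3 — Convert to polar: |V_total| = 279.5 V, ∠V_total = 122.7°.

V_total = 279.5∠122.7° V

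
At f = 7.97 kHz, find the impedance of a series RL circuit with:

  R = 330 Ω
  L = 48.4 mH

Step 1 — Angular frequency: ω = 2π·f = 2π·7970 = 5.008e+04 rad/s.
Step 2 — Component impedances:
  R: Z = R = 330 Ω
  L: Z = jωL = j·5.008e+04·0.0484 = 0 + j2424 Ω
Step 3 — Series combination: Z_total = R + L = 330 + j2424 Ω = 2446∠82.2° Ω.

Z = 330 + j2424 Ω = 2446∠82.2° Ω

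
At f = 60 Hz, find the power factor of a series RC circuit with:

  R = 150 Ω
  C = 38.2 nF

Step 1 — Angular frequency: ω = 2π·f = 2π·60 = 377 rad/s.
Step 2 — Component impedances:
  R: Z = R = 150 Ω
  C: Z = 1/(jωC) = -j/(ω·C) = 0 - j6.944e+04 Ω
Step 3 — Series combination: Z_total = R + C = 150 - j6.944e+04 Ω = 6.944e+04∠-89.9° Ω.
Step 4 — Power factor: PF = cos(φ) = Re(Z)/|Z| = 150/6.944e+04 = 0.00216.
Step 5 — Type: Im(Z) = -6.944e+04 ⇒ leading (phase φ = -89.9°).

PF = 0.00216 (leading, φ = -89.9°)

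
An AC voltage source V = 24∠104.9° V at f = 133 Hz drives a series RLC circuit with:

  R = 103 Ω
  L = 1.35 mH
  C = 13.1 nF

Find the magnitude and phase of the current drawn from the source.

Step 1 — Angular frequency: ω = 2π·f = 2π·133 = 835.7 rad/s.
Step 2 — Component impedances:
  R: Z = R = 103 Ω
  L: Z = jωL = j·835.7·0.00135 = 0 + j1.128 Ω
  C: Z = 1/(jωC) = -j/(ω·C) = 0 - j9.135e+04 Ω
Step 3 — Series combination: Z_total = R + L + C = 103 - j9.135e+04 Ω = 9.135e+04∠-89.9° Ω.
Step 4 — Source phasor: V = 24∠104.9° V = -6.171 + j23.19 V.
Step 5 — Ohm's law: I = V / Z_total = (-6.171 + j23.19) / (103 - j9.135e+04) = -0.000254 - j6.727e-05 A.
Step 6 — Convert to polar: |I| = 0.0002627 A, ∠I = -165.2°.

I = 0.0002627∠-165.2° A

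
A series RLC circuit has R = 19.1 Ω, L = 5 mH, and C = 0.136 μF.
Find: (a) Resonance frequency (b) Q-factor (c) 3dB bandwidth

Step 1 — Resonance condition Im(Z)=0 gives ω₀ = 1/√(LC).
Step 2 — ω₀ = 1/√(0.005·1.36e-07) = 3.835e+04 rad/s.
Step 3 — f₀ = ω₀/(2π) = 6103 Hz.
Step 4 — Series Q: Q = ω₀L/R = 3.835e+04·0.005/19.1 = 10.04.
Step 5 — 3dB bandwidth: Δω = ω₀/Q = 3820 rad/s; BW = Δω/(2π) = 608 Hz.

(a) f₀ = 6103 Hz  (b) Q = 10.04  (c) BW = 608 Hz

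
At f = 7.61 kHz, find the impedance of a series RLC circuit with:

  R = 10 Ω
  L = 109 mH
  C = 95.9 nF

Step 1 — Angular frequency: ω = 2π·f = 2π·7610 = 4.782e+04 rad/s.
Step 2 — Component impedances:
  R: Z = R = 10 Ω
  L: Z = jωL = j·4.782e+04·0.109 = 0 + j5212 Ω
  C: Z = 1/(jωC) = -j/(ω·C) = 0 - j218.1 Ω
Step 3 — Series combination: Z_total = R + L + C = 10 + j4994 Ω = 4994∠89.9° Ω.

Z = 10 + j4994 Ω = 4994∠89.9° Ω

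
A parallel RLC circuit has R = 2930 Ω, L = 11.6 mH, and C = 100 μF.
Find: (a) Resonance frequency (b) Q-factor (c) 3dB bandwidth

Step 1 — Resonance: ω₀ = 1/√(LC) = 1/√(0.0116·0.0001) = 928.5 rad/s.
Step 2 — f₀ = ω₀/(2π) = 147.8 Hz.
Step 3 — Parallel Q: Q = R/(ω₀L) = 2930/(928.5·0.0116) = 272.
Step 4 — Bandwidth: Δω = ω₀/Q = 3.413 rad/s; BW = Δω/(2π) = 0.5432 Hz.

(a) f₀ = 147.8 Hz  (b) Q = 272  (c) BW = 0.5432 Hz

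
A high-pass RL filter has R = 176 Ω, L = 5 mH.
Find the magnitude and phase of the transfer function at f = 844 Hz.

Step 1 — Angular frequency: ω = 2π·844 = 5303 rad/s.
Step 2 — Transfer function: H(jω) = jωL/(R + jωL).
Step 3 — Numerator jωL = j·26.52; denominator R + jωL = 176 + j26.52.
Step 4 — H = 0.02219 + j0.1473.
Step 5 — Magnitude: |H| = 0.149 (-16.5 dB); phase: φ = 81.4°.

|H| = 0.149 (-16.5 dB), φ = 81.4°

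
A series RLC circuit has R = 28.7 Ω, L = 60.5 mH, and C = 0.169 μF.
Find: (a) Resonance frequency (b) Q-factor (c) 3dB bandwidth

Step 1 — Resonance: ω₀ = 1/√(LC) = 1/√(0.0605·1.69e-07) = 9890 rad/s.
Step 2 — f₀ = ω₀/(2π) = 1574 Hz.
Step 3 — Series Q: Q = ω₀L/R = 9890·0.0605/28.7 = 20.85.
Step 4 — Bandwidth: Δω = ω₀/Q = 474.4 rad/s; BW = Δω/(2π) = 75.5 Hz.

(a) f₀ = 1574 Hz  (b) Q = 20.85  (c) BW = 75.5 Hz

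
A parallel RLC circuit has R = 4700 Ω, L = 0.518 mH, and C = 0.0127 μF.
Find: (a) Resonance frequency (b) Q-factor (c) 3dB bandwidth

Step 1 — Resonance: ω₀ = 1/√(LC) = 1/√(0.000518·1.27e-08) = 3.899e+05 rad/s.
Step 2 — f₀ = ω₀/(2π) = 6.205e+04 Hz.
Step 3 — Parallel Q: Q = R/(ω₀L) = 4700/(3.899e+05·0.000518) = 23.27.
Step 4 — Bandwidth: Δω = ω₀/Q = 1.675e+04 rad/s; BW = Δω/(2π) = 2666 Hz.

(a) f₀ = 6.205e+04 Hz  (b) Q = 23.27  (c) BW = 2666 Hz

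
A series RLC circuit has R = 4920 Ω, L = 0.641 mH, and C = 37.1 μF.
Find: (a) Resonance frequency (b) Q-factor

Step 1 — Resonance condition Im(Z)=0 gives ω₀ = 1/√(LC).
Step 2 — ω₀ = 1/√(0.000641·3.71e-05) = 6485 rad/s.
Step 3 — f₀ = ω₀/(2π) = 1032 Hz.
Step 4 — Series Q: Q = ω₀L/R = 6485·0.000641/4920 = 0.0008448.

(a) f₀ = 1032 Hz  (b) Q = 0.0008448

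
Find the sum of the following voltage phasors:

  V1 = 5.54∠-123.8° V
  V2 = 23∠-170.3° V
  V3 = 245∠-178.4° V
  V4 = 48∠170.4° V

Step 1 — Convert each phasor to rectangular form:
  V1 = 5.54·(cos(-123.8°) + j·sin(-123.8°)) = -3.082 - j4.604 V
  V2 = 23·(cos(-170.3°) + j·sin(-170.3°)) = -22.67 - j3.875 V
  V3 = 245·(cos(-178.4°) + j·sin(-178.4°)) = -244.9 - j6.841 V
  V4 = 48·(cos(170.4°) + j·sin(170.4°)) = -47.33 + j8.005 V
Step 2 — Sum components: V_total = -318 - j7.315 V.
Step 3 — Convert to polar: |V_total| = 318.1 V, ∠V_total = -178.7°.

V_total = 318.1∠-178.7° V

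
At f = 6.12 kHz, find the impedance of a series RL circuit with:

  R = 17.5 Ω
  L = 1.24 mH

Step 1 — Angular frequency: ω = 2π·f = 2π·6120 = 3.845e+04 rad/s.
Step 2 — Component impedances:
  R: Z = R = 17.5 Ω
  L: Z = jωL = j·3.845e+04·0.00124 = 0 + j47.68 Ω
Step 3 — Series combination: Z_total = R + L = 17.5 + j47.68 Ω = 50.79∠69.8° Ω.

Z = 17.5 + j47.68 Ω = 50.79∠69.8° Ω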